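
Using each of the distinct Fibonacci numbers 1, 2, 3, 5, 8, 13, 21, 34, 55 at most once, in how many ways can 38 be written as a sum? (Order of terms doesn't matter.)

38 = 34+3+1 = 21+13+3+1 = 21+8+5+3+1 — 3 representations.

3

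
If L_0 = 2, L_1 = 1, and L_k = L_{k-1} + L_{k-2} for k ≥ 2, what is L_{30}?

Iterating the recurrence up to L_{23} = 64079 and L_{22} = 39603:
L_{24} = L_{23} + L_{22} = 64079 + 39603 = 103682
L_{25} = L_{24} + L_{23} = 103682 + 64079 = 167761
L_{26} = L_{25} + L_{24} = 167761 + 103682 = 271443
L_{27} = L_{26} + L_{25} = 271443 + 167761 = 439204
L_{28} = L_{27} + L_{26} = 439204 + 271443 = 710647
L_{29} = L_{28} + L_{27} = 710647 + 439204 = 1149851
L_{30} = L_{29} + L_{28} = 1149851 + 710647 = 1860498

1860498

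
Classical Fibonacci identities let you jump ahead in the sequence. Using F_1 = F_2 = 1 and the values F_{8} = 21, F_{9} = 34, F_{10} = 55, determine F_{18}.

2584

By the addition formula F_{m+n} = F_m F_{n+1} + F_{m−1} F_n with m=10, n=8: F_{18} = 55·34 + 34·21 = 1870 + 714 = 2584.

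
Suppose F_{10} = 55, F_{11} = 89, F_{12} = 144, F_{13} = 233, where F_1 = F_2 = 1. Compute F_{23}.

By the addition formula F_{m+n} = F_m F_{n+1} + F_{m−1} F_n with m=13, n=10: F_{23} = 233·89 + 144·55 = 20737 + 7920 = 28657.

28657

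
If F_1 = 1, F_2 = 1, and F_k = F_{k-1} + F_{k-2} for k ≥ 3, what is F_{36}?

Iterating the recurrence up to F_{29} = 514229 and F_{28} = 317811:
F_{30} = F_{29} + F_{28} = 514229 + 317811 = 832040
F_{31} = F_{30} + F_{29} = 832040 + 514229 = 1346269
F_{32} = F_{31} + F_{30} = 1346269 + 832040 = 2178309
F_{33} = F_{32} + F_{31} = 2178309 + 1346269 = 3524578
F_{34} = F_{33} + F_{32} = 3524578 + 2178309 = 5702887
F_{35} = F_{34} + F_{33} = 5702887 + 3524578 = 9227465
F_{36} = F_{35} + F_{34} = 9227465 + 5702887 = 14930352

14930352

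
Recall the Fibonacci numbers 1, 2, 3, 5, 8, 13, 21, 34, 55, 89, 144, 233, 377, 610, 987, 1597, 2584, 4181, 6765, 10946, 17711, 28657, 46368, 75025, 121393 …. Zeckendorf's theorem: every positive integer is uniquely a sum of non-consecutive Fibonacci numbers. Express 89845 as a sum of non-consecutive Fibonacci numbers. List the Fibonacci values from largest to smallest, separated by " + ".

Greedy algorithm:
take 75025 (≤ 89845); 89845 − 75025 = 14820
take 10946 (≤ 14820); 14820 − 10946 = 3874
take 2584 (≤ 3874); 3874 − 2584 = 1290
take 987 (≤ 1290); 1290 − 987 = 303
take 233 (≤ 303); 303 − 233 = 70
take 55 (≤ 70); 70 − 55 = 15
take 13 (≤ 15); 15 − 13 = 2
take 2 (≤ 2); 2 − 2 = 0
So 89845 = 75025 + 10946 + 2584 + 987 + 233 + 55 + 13 + 2, with no two terms consecutive in the sequence.

75025 + 10946 + 2584 + 987 + 233 + 55 + 13 + 2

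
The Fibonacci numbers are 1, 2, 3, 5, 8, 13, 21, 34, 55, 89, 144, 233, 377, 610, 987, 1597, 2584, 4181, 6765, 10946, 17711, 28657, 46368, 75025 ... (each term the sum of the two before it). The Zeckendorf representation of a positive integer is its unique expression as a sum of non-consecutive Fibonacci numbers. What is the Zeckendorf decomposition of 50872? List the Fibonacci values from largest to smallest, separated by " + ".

46368 + 4181 + 233 + 89 + 1

largest Fibonacci ≤ 50872 is 46368; 50872 − 46368 = 4504
largest Fibonacci ≤ 4504 is 4181; 4504 − 4181 = 323
largest Fibonacci ≤ 323 is 233; 323 − 233 = 90
largest Fibonacci ≤ 90 is 89; 90 − 89 = 1
largest Fibonacci ≤ 1 is 1; 1 − 1 = 0
So 50872 = 46368 + 4181 + 233 + 89 + 1, with no two terms consecutive in the sequence.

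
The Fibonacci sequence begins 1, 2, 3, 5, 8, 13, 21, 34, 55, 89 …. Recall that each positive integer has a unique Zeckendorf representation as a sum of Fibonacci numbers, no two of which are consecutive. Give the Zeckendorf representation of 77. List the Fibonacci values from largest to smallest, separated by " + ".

77 − 55 = 22
22 − 21 = 1
1 − 1 = 0
So 77 = 55 + 21 + 1, with no two terms consecutive in the sequence.

55 + 21 + 1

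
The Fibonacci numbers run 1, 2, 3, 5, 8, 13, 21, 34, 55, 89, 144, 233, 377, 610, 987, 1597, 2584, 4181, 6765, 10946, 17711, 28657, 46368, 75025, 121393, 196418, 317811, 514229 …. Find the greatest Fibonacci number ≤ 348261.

317811

317811 ≤ 348261 < 514229, so the largest Fibonacci number not exceeding 348261 is 317811.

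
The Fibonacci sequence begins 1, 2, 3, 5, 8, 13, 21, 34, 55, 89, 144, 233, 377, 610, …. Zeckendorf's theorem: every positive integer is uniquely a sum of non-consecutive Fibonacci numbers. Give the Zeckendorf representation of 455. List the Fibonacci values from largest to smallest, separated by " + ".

377 + 55 + 21 + 2

455 − 377 = 78
78 − 55 = 23
23 − 21 = 2
2 − 2 = 0
So 455 = 377 + 55 + 21 + 2, with no two terms consecutive in the sequence.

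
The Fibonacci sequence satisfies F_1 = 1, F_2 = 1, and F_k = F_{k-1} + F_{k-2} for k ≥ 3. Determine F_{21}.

Iterating the recurrence up to F_{16} = 987 and F_{15} = 610:
F_{17} = F_{16} + F_{15} = 987 + 610 = 1597
F_{18} = F_{17} + F_{16} = 1597 + 987 = 2584
F_{19} = F_{18} + F_{17} = 2584 + 1597 = 4181
F_{20} = F_{19} + F_{18} = 4181 + 2584 = 6765
F_{21} = F_{20} + F_{19} = 6765 + 4181 = 10946

10946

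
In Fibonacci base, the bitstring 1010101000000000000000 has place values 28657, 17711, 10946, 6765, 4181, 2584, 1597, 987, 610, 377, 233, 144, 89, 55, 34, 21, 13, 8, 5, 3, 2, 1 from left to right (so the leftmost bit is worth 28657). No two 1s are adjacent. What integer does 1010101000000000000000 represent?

Summing the place values of the 1 bits: 28657 + 10946 + 4181 + 1597 = 45381.

45381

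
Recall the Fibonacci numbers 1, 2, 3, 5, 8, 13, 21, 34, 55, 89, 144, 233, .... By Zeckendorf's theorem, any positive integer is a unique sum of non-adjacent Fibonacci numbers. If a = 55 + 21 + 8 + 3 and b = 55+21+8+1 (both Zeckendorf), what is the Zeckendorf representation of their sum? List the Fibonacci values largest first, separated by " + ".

144 + 21 + 5 + 2

The two numbers are 87 and 85, so their sum is 172.
subtract 144 from 172: 28 remains
subtract 21 from 28: 7 remains
subtract 5 from 7: 2 remains
subtract 2 from 2: 0 remains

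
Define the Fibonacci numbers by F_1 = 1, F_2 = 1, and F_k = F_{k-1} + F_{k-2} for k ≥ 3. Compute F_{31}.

Iterating the recurrence up to F_{25} = 75025 and F_{24} = 46368:
F_{26} = F_{25} + F_{24} = 75025 + 46368 = 121393
F_{27} = F_{26} + F_{25} = 121393 + 75025 = 196418
F_{28} = F_{27} + F_{26} = 196418 + 121393 = 317811
F_{29} = F_{28} + F_{27} = 317811 + 196418 = 514229
F_{30} = F_{29} + F_{28} = 514229 + 317811 = 832040
F_{31} = F_{30} + F_{29} = 832040 + 514229 = 1346269

1346269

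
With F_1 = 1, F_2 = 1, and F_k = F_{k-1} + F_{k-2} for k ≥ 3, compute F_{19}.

Iterating the recurrence up to F_{11} = 89 and F_{10} = 55:
F_{12} = F_{11} + F_{10} = 89 + 55 = 144
F_{13} = F_{12} + F_{11} = 144 + 89 = 233
F_{14} = F_{13} + F_{12} = 233 + 144 = 377
F_{15} = F_{14} + F_{13} = 377 + 233 = 610
F_{16} = F_{15} + F_{14} = 610 + 377 = 987
F_{17} = F_{16} + F_{15} = 987 + 610 = 1597
F_{18} = F_{17} + F_{16} = 1597 + 987 = 2584
F_{19} = F_{18} + F_{17} = 2584 + 1597 = 4181

4181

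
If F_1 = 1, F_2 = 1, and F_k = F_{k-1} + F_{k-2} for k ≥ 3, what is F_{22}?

Iterating the recurrence up to F_{14} = 377 and F_{13} = 233:
F_{15} = F_{14} + F_{13} = 377 + 233 = 610
F_{16} = F_{15} + F_{14} = 610 + 377 = 987
F_{17} = F_{16} + F_{15} = 987 + 610 = 1597
F_{18} = F_{17} + F_{16} = 1597 + 987 = 2584
F_{19} = F_{18} + F_{17} = 2584 + 1597 = 4181
F_{20} = F_{19} + F_{18} = 4181 + 2584 = 6765
F_{21} = F_{20} + F_{19} = 6765 + 4181 = 10946
F_{22} = F_{21} + F_{20} = 10946 + 6765 = 17711

17711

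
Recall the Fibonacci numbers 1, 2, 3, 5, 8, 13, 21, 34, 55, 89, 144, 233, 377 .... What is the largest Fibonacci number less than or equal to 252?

233 ≤ 252 < 377, so the largest Fibonacci number not exceeding 252 is 233.

233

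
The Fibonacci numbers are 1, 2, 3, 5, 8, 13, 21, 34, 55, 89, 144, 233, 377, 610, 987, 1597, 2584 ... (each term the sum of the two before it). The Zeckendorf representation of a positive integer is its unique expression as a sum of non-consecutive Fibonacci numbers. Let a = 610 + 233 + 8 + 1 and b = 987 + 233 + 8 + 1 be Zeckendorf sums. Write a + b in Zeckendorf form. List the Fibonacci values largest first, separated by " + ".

1597 + 377 + 89 + 13 + 5

The two numbers are 852 and 1229, so their sum is 2081.
2081: greatest Fibonacci not exceeding it is 1597, leaving 484
484: greatest Fibonacci not exceeding it is 377, leaving 107
107: greatest Fibonacci not exceeding it is 89, leaving 18
18: greatest Fibonacci not exceeding it is 13, leaving 5
5: greatest Fibonacci not exceeding it is 5, leaving 0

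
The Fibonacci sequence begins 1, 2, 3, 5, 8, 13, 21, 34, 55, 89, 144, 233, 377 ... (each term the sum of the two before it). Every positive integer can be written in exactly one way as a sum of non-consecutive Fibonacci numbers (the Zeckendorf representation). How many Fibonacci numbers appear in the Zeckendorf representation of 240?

3

233 ≤ 240 < 377, so take 233; remainder 7
5 ≤ 7 < 8, so take 5; remainder 2
2 ≤ 2 < 3, so take 2; remainder 0
240 = 233 + 5 + 2, which has 3 terms.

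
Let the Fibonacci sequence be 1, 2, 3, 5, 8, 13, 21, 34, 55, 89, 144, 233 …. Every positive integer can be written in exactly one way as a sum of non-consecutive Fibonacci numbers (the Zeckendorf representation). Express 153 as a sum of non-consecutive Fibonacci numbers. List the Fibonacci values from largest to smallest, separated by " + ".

Repeatedly subtract the largest Fibonacci number that fits:
153: greatest Fibonacci not exceeding it is 144, leaving 9
9: greatest Fibonacci not exceeding it is 8, leaving 1
1: greatest Fibonacci not exceeding it is 1, leaving 0
So 153 = 144 + 8 + 1, with no two terms consecutive in the sequence.

144 + 8 + 1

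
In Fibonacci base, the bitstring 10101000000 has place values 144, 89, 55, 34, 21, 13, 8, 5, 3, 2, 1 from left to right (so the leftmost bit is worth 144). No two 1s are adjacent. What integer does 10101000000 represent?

Summing the place values of the 1 bits: 144 + 55 + 21 = 220.

220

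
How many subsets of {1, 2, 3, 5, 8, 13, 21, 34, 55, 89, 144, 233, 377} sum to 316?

Each representation comes from the Zeckendorf form by replacing some F_k with F_{k−1} + F_{k−2} where possible.
316 = 233+55+21+5+2 = 233+55+13+8+5+2 = 144+89+55+21+5+2 = 233+34+21+13+8+5+2 = 144+89+55+13+8+5+2 = … (1 more), for 6 in all.

6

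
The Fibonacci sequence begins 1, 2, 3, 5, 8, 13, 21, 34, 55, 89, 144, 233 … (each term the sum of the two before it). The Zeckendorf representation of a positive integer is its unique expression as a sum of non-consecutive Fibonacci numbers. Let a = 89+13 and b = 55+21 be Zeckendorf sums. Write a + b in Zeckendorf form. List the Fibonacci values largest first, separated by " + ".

144 + 34

The two numbers are 102 and 76, so their sum is 178.
subtract 144 from 178: 34 remains
subtract 34 from 34: 0 remains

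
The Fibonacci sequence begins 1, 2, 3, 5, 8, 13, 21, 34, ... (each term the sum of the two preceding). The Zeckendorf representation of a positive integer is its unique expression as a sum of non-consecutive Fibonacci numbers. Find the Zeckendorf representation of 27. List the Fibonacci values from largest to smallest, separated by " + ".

Greedily peel off the largest Fibonacci term at each step:
21 ≤ 27 < 34, so take 21; remainder 6
5 ≤ 6 < 8, so take 5; remainder 1
1 ≤ 1 < 2, so take 1; remainder 0
So 27 = 21 + 5 + 1, with no two terms consecutive in the sequence.

21 + 5 + 1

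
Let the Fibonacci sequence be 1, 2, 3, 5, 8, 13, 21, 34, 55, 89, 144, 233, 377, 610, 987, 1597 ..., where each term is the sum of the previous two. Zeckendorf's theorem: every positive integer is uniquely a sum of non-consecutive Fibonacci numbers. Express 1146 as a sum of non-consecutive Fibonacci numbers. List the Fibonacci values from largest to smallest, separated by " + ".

1146: greatest Fibonacci not exceeding it is 987, leaving 159
159: greatest Fibonacci not exceeding it is 144, leaving 15
15: greatest Fibonacci not exceeding it is 13, leaving 2
2: greatest Fibonacci not exceeding it is 2, leaving 0
So 1146 = 987 + 144 + 13 + 2, with no two terms consecutive in the sequence.

987 + 144 + 13 + 2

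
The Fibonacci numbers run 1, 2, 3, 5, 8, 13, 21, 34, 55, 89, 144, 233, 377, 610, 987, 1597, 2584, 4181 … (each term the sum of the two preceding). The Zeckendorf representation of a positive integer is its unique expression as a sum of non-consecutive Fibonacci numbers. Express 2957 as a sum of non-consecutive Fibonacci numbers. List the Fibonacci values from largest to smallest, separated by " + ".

2584 + 233 + 89 + 34 + 13 + 3 + 1

take 2584 (≤ 2957); 2957 − 2584 = 373
take 233 (≤ 373); 373 − 233 = 140
take 89 (≤ 140); 140 − 89 = 51
take 34 (≤ 51); 51 − 34 = 17
take 13 (≤ 17); 17 − 13 = 4
take 3 (≤ 4); 4 − 3 = 1
take 1 (≤ 1); 1 − 1 = 0
So 2957 = 2584 + 233 + 89 + 34 + 13 + 3 + 1, with no two terms consecutive in the sequence.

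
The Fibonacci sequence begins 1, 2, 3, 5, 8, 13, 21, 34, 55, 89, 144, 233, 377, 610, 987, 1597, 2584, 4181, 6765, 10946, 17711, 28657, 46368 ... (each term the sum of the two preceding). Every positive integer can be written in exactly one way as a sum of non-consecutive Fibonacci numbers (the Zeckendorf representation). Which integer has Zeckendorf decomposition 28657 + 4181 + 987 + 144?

28657 + 4181 + 987 + 144 = 33969.

33969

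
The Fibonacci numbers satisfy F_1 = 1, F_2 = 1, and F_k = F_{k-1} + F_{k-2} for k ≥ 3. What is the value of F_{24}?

46368

Iterating the recurrence up to F_{19} = 4181 and F_{18} = 2584:
F_{20} = F_{19} + F_{18} = 4181 + 2584 = 6765
F_{21} = F_{20} + F_{19} = 6765 + 4181 = 10946
F_{22} = F_{21} + F_{20} = 10946 + 6765 = 17711
F_{23} = F_{22} + F_{21} = 17711 + 10946 = 28657
F_{24} = F_{23} + F_{22} = 28657 + 17711 = 46368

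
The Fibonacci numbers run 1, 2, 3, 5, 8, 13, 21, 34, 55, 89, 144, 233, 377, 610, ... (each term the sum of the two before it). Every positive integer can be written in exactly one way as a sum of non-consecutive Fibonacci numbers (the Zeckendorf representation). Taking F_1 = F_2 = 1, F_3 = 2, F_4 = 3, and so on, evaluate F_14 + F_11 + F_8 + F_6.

F_14 + F_11 + F_8 + F_6 = 377 + 89 + 21 + 8 = 495.

495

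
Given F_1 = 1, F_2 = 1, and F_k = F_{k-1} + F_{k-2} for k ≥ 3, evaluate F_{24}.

46368

Iterating the recurrence up to F_{18} = 2584 and F_{17} = 1597:
F_{19} = F_{18} + F_{17} = 2584 + 1597 = 4181
F_{20} = F_{19} + F_{18} = 4181 + 2584 = 6765
F_{21} = F_{20} + F_{19} = 6765 + 4181 = 10946
F_{22} = F_{21} + F_{20} = 10946 + 6765 = 17711
F_{23} = F_{22} + F_{21} = 17711 + 10946 = 28657
F_{24} = F_{23} + F_{22} = 28657 + 17711 = 46368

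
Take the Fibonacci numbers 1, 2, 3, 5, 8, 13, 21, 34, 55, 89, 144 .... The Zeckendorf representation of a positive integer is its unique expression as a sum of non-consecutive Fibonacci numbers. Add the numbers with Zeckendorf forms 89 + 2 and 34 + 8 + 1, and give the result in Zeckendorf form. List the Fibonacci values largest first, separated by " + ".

89 + 34 + 8 + 3

The two numbers are 91 and 43, so their sum is 134.
89 ≤ 134 < 144, so take 89; remainder 45
34 ≤ 45 < 55, so take 34; remainder 11
8 ≤ 11 < 13, so take 8; remainder 3
3 ≤ 3 < 5, so take 3; remainder 0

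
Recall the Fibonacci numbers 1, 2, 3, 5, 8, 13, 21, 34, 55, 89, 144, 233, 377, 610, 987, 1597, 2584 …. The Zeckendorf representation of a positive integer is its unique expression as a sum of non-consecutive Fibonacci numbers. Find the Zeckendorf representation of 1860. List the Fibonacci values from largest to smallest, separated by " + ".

Greedily peel off the largest Fibonacci term at each step:
1860 − 1597 = 263
263 − 233 = 30
30 − 21 = 9
9 − 8 = 1
1 − 1 = 0
So 1860 = 1597 + 233 + 21 + 8 + 1, with no two terms consecutive in the sequence.

1597 + 233 + 21 + 8 + 1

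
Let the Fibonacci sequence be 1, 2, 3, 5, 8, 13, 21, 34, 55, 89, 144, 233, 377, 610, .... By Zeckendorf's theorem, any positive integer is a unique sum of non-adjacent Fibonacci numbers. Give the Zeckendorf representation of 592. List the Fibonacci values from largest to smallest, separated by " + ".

377 + 144 + 55 + 13 + 3

Greedy algorithm:
take 377 (≤ 592); 592 − 377 = 215
take 144 (≤ 215); 215 − 144 = 71
take 55 (≤ 71); 71 − 55 = 16
take 13 (≤ 16); 16 − 13 = 3
take 3 (≤ 3); 3 − 3 = 0
So 592 = 377 + 144 + 55 + 13 + 3, with no two terms consecutive in the sequence.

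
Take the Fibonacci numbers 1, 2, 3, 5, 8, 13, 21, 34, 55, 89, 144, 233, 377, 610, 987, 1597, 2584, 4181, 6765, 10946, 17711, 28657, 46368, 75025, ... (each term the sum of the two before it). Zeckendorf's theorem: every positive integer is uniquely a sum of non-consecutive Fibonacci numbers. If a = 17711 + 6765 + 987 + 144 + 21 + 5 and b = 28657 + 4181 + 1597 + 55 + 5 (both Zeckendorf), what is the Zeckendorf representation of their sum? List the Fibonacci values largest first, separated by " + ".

The two numbers are 25633 and 34495, so their sum is 60128.
Greedily peel off the largest Fibonacci term at each step:
60128: greatest Fibonacci not exceeding it is 46368, leaving 13760
13760: greatest Fibonacci not exceeding it is 10946, leaving 2814
2814: greatest Fibonacci not exceeding it is 2584, leaving 230
230: greatest Fibonacci not exceeding it is 144, leaving 86
86: greatest Fibonacci not exceeding it is 55, leaving 31
31: greatest Fibonacci not exceeding it is 21, leaving 10
10: greatest Fibonacci not exceeding it is 8, leaving 2
2: greatest Fibonacci not exceeding it is 2, leaving 0

46368 + 10946 + 2584 + 144 + 55 + 21 + 8 + 2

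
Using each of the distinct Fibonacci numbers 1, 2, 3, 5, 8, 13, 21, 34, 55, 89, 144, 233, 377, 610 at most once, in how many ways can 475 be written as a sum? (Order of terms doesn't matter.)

475 = 377+89+8+1 = 377+89+5+3+1 = 377+55+34+8+1 = … (9 more), for 12 in all.

12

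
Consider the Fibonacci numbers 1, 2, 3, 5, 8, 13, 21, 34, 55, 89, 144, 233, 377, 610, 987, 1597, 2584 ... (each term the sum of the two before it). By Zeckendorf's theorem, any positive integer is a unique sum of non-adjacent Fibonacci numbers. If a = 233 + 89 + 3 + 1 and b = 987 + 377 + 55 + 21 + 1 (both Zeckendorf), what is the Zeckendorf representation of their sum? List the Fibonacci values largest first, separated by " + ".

1597 + 144 + 21 + 5

The two numbers are 326 and 1441, so their sum is 1767.
subtract 1597 from 1767: 170 remains
subtract 144 from 170: 26 remains
subtract 21 from 26: 5 remains
subtract 5 from 5: 0 remains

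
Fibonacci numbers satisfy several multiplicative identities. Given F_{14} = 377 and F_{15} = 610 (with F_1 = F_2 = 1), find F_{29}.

By F_{2k+1} = F_k² + F_{k+1}²: F_{29} = 377² + 610² = 142129 + 372100 = 514229.

514229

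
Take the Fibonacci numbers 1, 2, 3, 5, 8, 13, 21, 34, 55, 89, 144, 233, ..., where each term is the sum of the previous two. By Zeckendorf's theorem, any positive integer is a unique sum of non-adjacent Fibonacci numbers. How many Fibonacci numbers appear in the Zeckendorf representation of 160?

largest Fibonacci ≤ 160 is 144; 160 − 144 = 16
largest Fibonacci ≤ 16 is 13; 16 − 13 = 3
largest Fibonacci ≤ 3 is 3; 3 − 3 = 0
160 = 144 + 13 + 3, which has 3 terms.

3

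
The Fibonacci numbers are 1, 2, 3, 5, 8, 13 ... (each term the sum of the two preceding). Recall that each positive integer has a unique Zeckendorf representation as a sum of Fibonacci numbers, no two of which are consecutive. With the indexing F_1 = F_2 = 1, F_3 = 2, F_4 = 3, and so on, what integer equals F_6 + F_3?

10

F_6 + F_3 = 8 + 2 = 10.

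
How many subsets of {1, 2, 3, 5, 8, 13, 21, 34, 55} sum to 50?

50 = 34+13+3 = 34+13+2+1 = 34+8+5+3 = 34+8+5+2+1 = … (2 more), for 6 in all.

6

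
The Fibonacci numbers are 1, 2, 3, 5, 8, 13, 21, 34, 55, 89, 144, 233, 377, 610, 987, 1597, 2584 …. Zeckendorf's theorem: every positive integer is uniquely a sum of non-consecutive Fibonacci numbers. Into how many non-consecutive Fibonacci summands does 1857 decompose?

5

1857 − 1597 = 260
260 − 233 = 27
27 − 21 = 6
6 − 5 = 1
1 − 1 = 0
1857 = 1597 + 233 + 21 + 5 + 1, which has 5 terms.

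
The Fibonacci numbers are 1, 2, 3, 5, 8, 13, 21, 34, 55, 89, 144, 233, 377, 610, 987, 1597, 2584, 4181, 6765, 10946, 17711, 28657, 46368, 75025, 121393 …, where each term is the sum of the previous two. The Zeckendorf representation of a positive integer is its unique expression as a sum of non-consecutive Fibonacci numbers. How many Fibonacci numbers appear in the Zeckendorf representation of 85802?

8

largest Fibonacci ≤ 85802 is 75025; 85802 − 75025 = 10777
largest Fibonacci ≤ 10777 is 6765; 10777 − 6765 = 4012
largest Fibonacci ≤ 4012 is 2584; 4012 − 2584 = 1428
largest Fibonacci ≤ 1428 is 987; 1428 − 987 = 441
largest Fibonacci ≤ 441 is 377; 441 − 377 = 64
largest Fibonacci ≤ 64 is 55; 64 − 55 = 9
largest Fibonacci ≤ 9 is 8; 9 − 8 = 1
largest Fibonacci ≤ 1 is 1; 1 − 1 = 0
85802 = 75025 + 6765 + 2584 + 987 + 377 + 55 + 8 + 1, which has 8 terms.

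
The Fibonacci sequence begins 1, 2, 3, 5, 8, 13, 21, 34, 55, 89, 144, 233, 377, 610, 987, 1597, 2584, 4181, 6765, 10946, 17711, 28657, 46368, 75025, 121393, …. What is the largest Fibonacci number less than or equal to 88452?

75025

75025 ≤ 88452 < 121393, so the largest Fibonacci number not exceeding 88452 is 75025.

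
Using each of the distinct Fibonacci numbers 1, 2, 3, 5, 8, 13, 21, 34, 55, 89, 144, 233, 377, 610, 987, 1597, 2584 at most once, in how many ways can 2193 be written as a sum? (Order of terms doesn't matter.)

8

2193 = 1597+377+144+55+13+5+2 = 1597+377+144+34+21+13+5+2 = 987+610+377+144+55+13+5+2 = … (5 more), for 8 in all.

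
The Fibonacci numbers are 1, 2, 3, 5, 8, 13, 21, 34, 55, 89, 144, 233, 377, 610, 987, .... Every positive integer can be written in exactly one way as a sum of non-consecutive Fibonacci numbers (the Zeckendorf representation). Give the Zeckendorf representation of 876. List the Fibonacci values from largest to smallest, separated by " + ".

Greedily peel off the largest Fibonacci term at each step:
take 610 (≤ 876); 876 − 610 = 266
take 233 (≤ 266); 266 − 233 = 33
take 21 (≤ 33); 33 − 21 = 12
take 8 (≤ 12); 12 − 8 = 4
take 3 (≤ 4); 4 − 3 = 1
take 1 (≤ 1); 1 − 1 = 0
So 876 = 610 + 233 + 21 + 8 + 3 + 1, with no two terms consecutive in the sequence.

610 + 233 + 21 + 8 + 3 + 1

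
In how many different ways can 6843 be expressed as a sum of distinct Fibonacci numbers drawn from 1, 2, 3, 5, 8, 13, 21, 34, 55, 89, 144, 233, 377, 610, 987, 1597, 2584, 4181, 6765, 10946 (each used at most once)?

Starting from the Zeckendorf form and repeatedly splitting a term F_k into F_{k−1} + F_{k−2} (when neither is already used) reaches every representation.
6843 = 6765+55+21+2 = 6765+55+13+8+2 = 4181+2584+55+21+2 = 6765+55+13+5+3+2 = … (23 more), for 27 in all.

27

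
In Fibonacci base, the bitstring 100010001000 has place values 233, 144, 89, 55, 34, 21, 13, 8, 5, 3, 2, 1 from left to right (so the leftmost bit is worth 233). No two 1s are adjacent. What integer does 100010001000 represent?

272

Summing the place values of the 1 bits: 233 + 34 + 5 = 272.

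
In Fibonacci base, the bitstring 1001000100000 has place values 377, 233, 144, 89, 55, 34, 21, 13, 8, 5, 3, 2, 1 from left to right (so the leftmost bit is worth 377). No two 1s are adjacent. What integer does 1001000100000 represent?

479

Summing the place values of the 1 bits: 377 + 89 + 13 = 479.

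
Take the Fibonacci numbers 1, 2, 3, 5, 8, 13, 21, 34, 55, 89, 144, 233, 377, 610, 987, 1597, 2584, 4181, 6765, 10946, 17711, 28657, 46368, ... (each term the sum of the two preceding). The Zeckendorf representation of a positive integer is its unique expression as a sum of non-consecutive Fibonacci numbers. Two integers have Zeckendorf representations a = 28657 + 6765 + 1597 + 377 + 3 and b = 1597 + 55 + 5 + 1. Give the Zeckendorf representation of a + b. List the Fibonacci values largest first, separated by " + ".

28657 + 6765 + 2584 + 987 + 55 + 8 + 1

The two numbers are 37399 and 1658, so their sum is 39057.
Greedily peel off the largest Fibonacci term at each step:
28657 ≤ 39057 < 46368, so take 28657; remainder 10400
6765 ≤ 10400 < 10946, so take 6765; remainder 3635
2584 ≤ 3635 < 4181, so take 2584; remainder 1051
987 ≤ 1051 < 1597, so take 987; remainder 64
55 ≤ 64 < 89, so take 55; remainder 9
8 ≤ 9 < 13, so take 8; remainder 1
1 ≤ 1 < 2, so take 1; remainder 0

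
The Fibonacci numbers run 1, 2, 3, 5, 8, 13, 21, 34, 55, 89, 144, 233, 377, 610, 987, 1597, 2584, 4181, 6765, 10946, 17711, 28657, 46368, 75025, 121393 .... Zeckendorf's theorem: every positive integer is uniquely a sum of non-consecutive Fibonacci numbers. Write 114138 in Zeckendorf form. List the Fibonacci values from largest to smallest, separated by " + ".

largest Fibonacci ≤ 114138 is 75025; 114138 − 75025 = 39113
largest Fibonacci ≤ 39113 is 28657; 39113 − 28657 = 10456
largest Fibonacci ≤ 10456 is 6765; 10456 − 6765 = 3691
largest Fibonacci ≤ 3691 is 2584; 3691 − 2584 = 1107
largest Fibonacci ≤ 1107 is 987; 1107 − 987 = 120
largest Fibonacci ≤ 120 is 89; 120 − 89 = 31
largest Fibonacci ≤ 31 is 21; 31 − 21 = 10
largest Fibonacci ≤ 10 is 8; 10 − 8 = 2
largest Fibonacci ≤ 2 is 2; 2 − 2 = 0
So 114138 = 75025 + 28657 + 6765 + 2584 + 987 + 89 + 21 + 8 + 2, with no two terms consecutive in the sequence.

75025 + 28657 + 6765 + 2584 + 987 + 89 + 21 + 8 + 2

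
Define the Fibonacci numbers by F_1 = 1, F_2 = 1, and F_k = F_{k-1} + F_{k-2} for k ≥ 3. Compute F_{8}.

21

Iterating the recurrence up to F_{2} = 1 and F_{1} = 1:
F_{3} = F_{2} + F_{1} = 1 + 1 = 2
F_{4} = F_{3} + F_{2} = 2 + 1 = 3
F_{5} = F_{4} + F_{3} = 3 + 2 = 5
F_{6} = F_{5} + F_{4} = 5 + 3 = 8
F_{7} = F_{6} + F_{5} = 8 + 5 = 13
F_{8} = F_{7} + F_{6} = 13 + 8 = 21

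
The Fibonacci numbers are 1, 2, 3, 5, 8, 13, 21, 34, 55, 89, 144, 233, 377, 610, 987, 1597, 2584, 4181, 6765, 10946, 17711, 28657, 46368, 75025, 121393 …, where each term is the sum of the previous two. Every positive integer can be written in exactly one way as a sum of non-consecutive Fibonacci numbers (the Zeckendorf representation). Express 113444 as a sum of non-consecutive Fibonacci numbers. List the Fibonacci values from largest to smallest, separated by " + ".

75025 + 28657 + 6765 + 2584 + 377 + 34 + 2

take 75025 (≤ 113444); 113444 − 75025 = 38419
take 28657 (≤ 38419); 38419 − 28657 = 9762
take 6765 (≤ 9762); 9762 − 6765 = 2997
take 2584 (≤ 2997); 2997 − 2584 = 413
take 377 (≤ 413); 413 − 377 = 36
take 34 (≤ 36); 36 − 34 = 2
take 2 (≤ 2); 2 − 2 = 0
So 113444 = 75025 + 28657 + 6765 + 2584 + 377 + 34 + 2, with no two terms consecutive in the sequence.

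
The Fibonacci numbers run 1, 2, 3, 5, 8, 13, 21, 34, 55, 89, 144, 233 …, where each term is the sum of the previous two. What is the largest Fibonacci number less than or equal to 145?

144 ≤ 145 < 233, so the largest Fibonacci number not exceeding 145 is 144.

144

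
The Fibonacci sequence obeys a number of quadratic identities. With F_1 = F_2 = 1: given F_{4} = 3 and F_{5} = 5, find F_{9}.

34

By F_{2k+1} = F_k² + F_{k+1}²: F_{9} = 3² + 5² = 9 + 25 = 34.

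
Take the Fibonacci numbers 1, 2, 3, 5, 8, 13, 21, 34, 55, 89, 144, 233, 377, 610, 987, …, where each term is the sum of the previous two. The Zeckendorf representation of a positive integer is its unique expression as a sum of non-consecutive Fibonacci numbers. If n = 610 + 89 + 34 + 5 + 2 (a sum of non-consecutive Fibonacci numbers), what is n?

610 + 89 + 34 + 5 + 2 = 740.

740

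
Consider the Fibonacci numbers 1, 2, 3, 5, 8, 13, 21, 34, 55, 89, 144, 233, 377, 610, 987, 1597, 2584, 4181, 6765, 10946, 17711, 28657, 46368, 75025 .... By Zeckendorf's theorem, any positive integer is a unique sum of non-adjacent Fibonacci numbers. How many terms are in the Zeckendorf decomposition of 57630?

46368 ≤ 57630 < 75025, so take 46368; remainder 11262
10946 ≤ 11262 < 17711, so take 10946; remainder 316
233 ≤ 316 < 377, so take 233; remainder 83
55 ≤ 83 < 89, so take 55; remainder 28
21 ≤ 28 < 34, so take 21; remainder 7
5 ≤ 7 < 8, so take 5; remainder 2
2 ≤ 2 < 3, so take 2; remainder 0
57630 = 46368 + 10946 + 233 + 55 + 21 + 5 + 2, which has 7 terms.

7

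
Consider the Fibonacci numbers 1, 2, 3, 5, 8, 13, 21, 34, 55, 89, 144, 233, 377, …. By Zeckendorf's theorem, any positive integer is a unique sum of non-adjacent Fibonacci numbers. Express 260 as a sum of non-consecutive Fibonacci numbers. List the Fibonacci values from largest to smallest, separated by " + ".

260: greatest Fibonacci not exceeding it is 233, leaving 27
27: greatest Fibonacci not exceeding it is 21, leaving 6
6: greatest Fibonacci not exceeding it is 5, leaving 1
1: greatest Fibonacci not exceeding it is 1, leaving 0
So 260 = 233 + 21 + 5 + 1, with no two terms consecutive in the sequence.

233 + 21 + 5 + 1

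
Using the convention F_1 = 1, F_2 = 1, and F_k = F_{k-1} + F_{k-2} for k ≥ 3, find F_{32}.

Iterating the recurrence up to F_{28} = 317811 and F_{27} = 196418:
F_{29} = F_{28} + F_{27} = 317811 + 196418 = 514229
F_{30} = F_{29} + F_{28} = 514229 + 317811 = 832040
F_{31} = F_{30} + F_{29} = 832040 + 514229 = 1346269
F_{32} = F_{31} + F_{30} = 1346269 + 832040 = 2178309

2178309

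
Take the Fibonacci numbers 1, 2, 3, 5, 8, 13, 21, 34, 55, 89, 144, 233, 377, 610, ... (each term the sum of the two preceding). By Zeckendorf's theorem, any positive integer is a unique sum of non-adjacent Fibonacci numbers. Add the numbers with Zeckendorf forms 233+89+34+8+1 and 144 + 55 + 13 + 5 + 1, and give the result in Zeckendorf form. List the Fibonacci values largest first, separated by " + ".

The two numbers are 365 and 218, so their sum is 583.
subtract 377 from 583: 206 remains
subtract 144 from 206: 62 remains
subtract 55 from 62: 7 remains
subtract 5 from 7: 2 remains
subtract 2 from 2: 0 remains

377 + 144 + 55 + 5 + 2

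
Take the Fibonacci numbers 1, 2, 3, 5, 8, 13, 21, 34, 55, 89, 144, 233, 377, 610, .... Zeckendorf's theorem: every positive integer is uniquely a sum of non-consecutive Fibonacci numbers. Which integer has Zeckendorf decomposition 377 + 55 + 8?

440

377 + 55 + 8 = 440.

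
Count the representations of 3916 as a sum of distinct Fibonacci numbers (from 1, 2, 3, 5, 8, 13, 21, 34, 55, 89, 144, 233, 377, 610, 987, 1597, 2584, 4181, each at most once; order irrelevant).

27

Each representation comes from the Zeckendorf form by replacing some F_k with F_{k−1} + F_{k−2} where possible.
3916 = 2584+987+233+89+21+2 = 2584+987+233+89+13+8+2 = 2584+987+233+55+34+21+2 = … (24 more), for 27 in all.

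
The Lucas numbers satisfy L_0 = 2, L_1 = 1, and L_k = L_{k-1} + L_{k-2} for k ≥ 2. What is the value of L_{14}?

843

Iterating the recurrence up to L_{7} = 29 and L_{6} = 18:
L_{8} = L_{7} + L_{6} = 29 + 18 = 47
L_{9} = L_{8} + L_{7} = 47 + 29 = 76
L_{10} = L_{9} + L_{8} = 76 + 47 = 123
L_{11} = L_{10} + L_{9} = 123 + 76 = 199
L_{12} = L_{11} + L_{10} = 199 + 123 = 322
L_{13} = L_{12} + L_{11} = 322 + 199 = 521
L_{14} = L_{13} + L_{12} = 521 + 322 = 843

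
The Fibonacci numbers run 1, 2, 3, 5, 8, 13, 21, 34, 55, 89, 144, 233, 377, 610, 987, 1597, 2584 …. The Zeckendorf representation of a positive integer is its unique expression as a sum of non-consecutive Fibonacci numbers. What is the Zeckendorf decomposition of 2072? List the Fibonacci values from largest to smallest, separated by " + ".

1597 + 377 + 89 + 8 + 1

2072 − 1597 = 475
475 − 377 = 98
98 − 89 = 9
9 − 8 = 1
1 − 1 = 0
So 2072 = 1597 + 377 + 89 + 8 + 1, with no two terms consecutive in the sequence.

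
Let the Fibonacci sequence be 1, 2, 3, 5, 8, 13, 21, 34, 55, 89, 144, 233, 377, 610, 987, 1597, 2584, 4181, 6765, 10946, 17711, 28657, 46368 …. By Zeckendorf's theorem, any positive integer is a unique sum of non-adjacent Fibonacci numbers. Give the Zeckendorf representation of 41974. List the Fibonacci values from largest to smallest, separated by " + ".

Repeatedly subtract the largest Fibonacci number that fits:
28657 ≤ 41974 < 46368, so take 28657; remainder 13317
10946 ≤ 13317 < 17711, so take 10946; remainder 2371
1597 ≤ 2371 < 2584, so take 1597; remainder 774
610 ≤ 774 < 987, so take 610; remainder 164
144 ≤ 164 < 233, so take 144; remainder 20
13 ≤ 20 < 21, so take 13; remainder 7
5 ≤ 7 < 8, so take 5; remainder 2
2 ≤ 2 < 3, so take 2; remainder 0
So 41974 = 28657 + 10946 + 1597 + 610 + 144 + 13 + 5 + 2, with no two terms consecutive in the sequence.

28657 + 10946 + 1597 + 610 + 144 + 13 + 5 + 2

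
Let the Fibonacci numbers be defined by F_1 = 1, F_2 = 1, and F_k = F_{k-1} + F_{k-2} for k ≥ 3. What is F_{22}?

17711

Iterating the recurrence up to F_{14} = 377 and F_{13} = 233:
F_{15} = F_{14} + F_{13} = 377 + 233 = 610
F_{16} = F_{15} + F_{14} = 610 + 377 = 987
F_{17} = F_{16} + F_{15} = 987 + 610 = 1597
F_{18} = F_{17} + F_{16} = 1597 + 987 = 2584
F_{19} = F_{18} + F_{17} = 2584 + 1597 = 4181
F_{20} = F_{19} + F_{18} = 4181 + 2584 = 6765
F_{21} = F_{20} + F_{19} = 6765 + 4181 = 10946
F_{22} = F_{21} + F_{20} = 10946 + 6765 = 17711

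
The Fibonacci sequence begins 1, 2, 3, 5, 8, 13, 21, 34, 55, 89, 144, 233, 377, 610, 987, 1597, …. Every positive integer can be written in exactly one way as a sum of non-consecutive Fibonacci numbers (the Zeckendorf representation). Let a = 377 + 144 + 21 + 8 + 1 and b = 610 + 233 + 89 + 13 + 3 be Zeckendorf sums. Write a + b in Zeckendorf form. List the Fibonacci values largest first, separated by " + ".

The two numbers are 551 and 948, so their sum is 1499.
Repeatedly subtract the largest Fibonacci number that fits:
987 ≤ 1499 < 1597, so take 987; remainder 512
377 ≤ 512 < 610, so take 377; remainder 135
89 ≤ 135 < 144, so take 89; remainder 46
34 ≤ 46 < 55, so take 34; remainder 12
8 ≤ 12 < 13, so take 8; remainder 4
3 ≤ 4 < 5, so take 3; remainder 1
1 ≤ 1 < 2, so take 1; remainder 0

987 + 377 + 89 + 34 + 8 + 3 + 1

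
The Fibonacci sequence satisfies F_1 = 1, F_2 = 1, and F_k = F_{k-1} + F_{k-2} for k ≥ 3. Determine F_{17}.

Iterating the recurrence up to F_{9} = 34 and F_{8} = 21:
F_{10} = F_{9} + F_{8} = 34 + 21 = 55
F_{11} = F_{10} + F_{9} = 55 + 34 = 89
F_{12} = F_{11} + F_{10} = 89 + 55 = 144
F_{13} = F_{12} + F_{11} = 144 + 89 = 233
F_{14} = F_{13} + F_{12} = 233 + 144 = 377
F_{15} = F_{14} + F_{13} = 377 + 233 = 610
F_{16} = F_{15} + F_{14} = 610 + 377 = 987
F_{17} = F_{16} + F_{15} = 987 + 610 = 1597

1597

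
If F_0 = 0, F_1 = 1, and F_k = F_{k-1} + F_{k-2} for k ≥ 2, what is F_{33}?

3524578

Iterating the recurrence up to F_{25} = 75025 and F_{24} = 46368:
F_{26} = F_{25} + F_{24} = 75025 + 46368 = 121393
F_{27} = F_{26} + F_{25} = 121393 + 75025 = 196418
F_{28} = F_{27} + F_{26} = 196418 + 121393 = 317811
F_{29} = F_{28} + F_{27} = 317811 + 196418 = 514229
F_{30} = F_{29} + F_{28} = 514229 + 317811 = 832040
F_{31} = F_{30} + F_{29} = 832040 + 514229 = 1346269
F_{32} = F_{31} + F_{30} = 1346269 + 832040 = 2178309
F_{33} = F_{32} + F_{31} = 2178309 + 1346269 = 3524578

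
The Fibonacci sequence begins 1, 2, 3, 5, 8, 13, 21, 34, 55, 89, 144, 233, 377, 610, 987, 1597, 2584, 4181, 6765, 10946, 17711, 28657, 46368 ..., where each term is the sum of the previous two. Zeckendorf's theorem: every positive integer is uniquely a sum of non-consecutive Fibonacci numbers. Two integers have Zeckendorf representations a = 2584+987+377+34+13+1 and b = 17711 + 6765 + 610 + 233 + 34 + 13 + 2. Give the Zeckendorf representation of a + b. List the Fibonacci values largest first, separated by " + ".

28657 + 610 + 89 + 8

The two numbers are 3996 and 25368, so their sum is 29364.
take 28657 (≤ 29364); 29364 − 28657 = 707
take 610 (≤ 707); 707 − 610 = 97
take 89 (≤ 97); 97 − 89 = 8
take 8 (≤ 8); 8 − 8 = 0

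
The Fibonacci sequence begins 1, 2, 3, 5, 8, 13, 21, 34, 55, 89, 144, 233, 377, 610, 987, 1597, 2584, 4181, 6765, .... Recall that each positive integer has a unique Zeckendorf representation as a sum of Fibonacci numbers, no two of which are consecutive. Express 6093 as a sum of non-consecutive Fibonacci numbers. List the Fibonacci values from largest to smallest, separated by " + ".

4181 + 1597 + 233 + 55 + 21 + 5 + 1

Repeatedly subtract the largest Fibonacci number that fits:
subtract 4181 from 6093: 1912 remains
subtract 1597 from 1912: 315 remains
subtract 233 from 315: 82 remains
subtract 55 from 82: 27 remains
subtract 21 from 27: 6 remains
subtract 5 from 6: 1 remains
subtract 1 from 1: 0 remains
So 6093 = 4181 + 1597 + 233 + 55 + 21 + 5 + 1, with no two terms consecutive in the sequence.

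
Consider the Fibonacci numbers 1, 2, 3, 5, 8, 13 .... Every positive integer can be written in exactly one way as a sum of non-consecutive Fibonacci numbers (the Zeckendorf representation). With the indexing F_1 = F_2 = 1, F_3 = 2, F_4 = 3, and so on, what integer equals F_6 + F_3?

10

F_6 + F_3 = 8 + 2 = 10.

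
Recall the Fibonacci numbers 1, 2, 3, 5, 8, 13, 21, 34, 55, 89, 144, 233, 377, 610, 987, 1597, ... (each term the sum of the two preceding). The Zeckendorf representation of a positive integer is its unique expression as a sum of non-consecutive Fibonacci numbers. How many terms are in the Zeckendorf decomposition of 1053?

4

Repeatedly subtract the largest Fibonacci number that fits:
987 ≤ 1053 < 1597, so take 987; remainder 66
55 ≤ 66 < 89, so take 55; remainder 11
8 ≤ 11 < 13, so take 8; remainder 3
3 ≤ 3 < 5, so take 3; remainder 0
1053 = 987 + 55 + 8 + 3, which has 4 terms.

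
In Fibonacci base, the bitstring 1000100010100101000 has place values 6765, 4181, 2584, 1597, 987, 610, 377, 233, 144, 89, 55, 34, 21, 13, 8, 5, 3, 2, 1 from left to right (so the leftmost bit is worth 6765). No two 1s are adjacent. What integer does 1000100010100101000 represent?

Summing the place values of the 1 bits: 6765 + 987 + 144 + 55 + 13 + 5 = 7969.

7969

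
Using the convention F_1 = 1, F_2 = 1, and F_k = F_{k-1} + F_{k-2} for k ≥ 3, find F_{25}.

75025

Iterating the recurrence up to F_{20} = 6765 and F_{19} = 4181:
F_{21} = F_{20} + F_{19} = 6765 + 4181 = 10946
F_{22} = F_{21} + F_{20} = 10946 + 6765 = 17711
F_{23} = F_{22} + F_{21} = 17711 + 10946 = 28657
F_{24} = F_{23} + F_{22} = 28657 + 17711 = 46368
F_{25} = F_{24} + F_{23} = 46368 + 28657 = 75025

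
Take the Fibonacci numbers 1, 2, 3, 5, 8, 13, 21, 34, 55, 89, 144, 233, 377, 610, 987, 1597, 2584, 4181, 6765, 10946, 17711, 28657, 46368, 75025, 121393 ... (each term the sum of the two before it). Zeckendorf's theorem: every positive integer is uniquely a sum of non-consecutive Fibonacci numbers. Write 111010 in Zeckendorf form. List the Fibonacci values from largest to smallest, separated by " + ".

75025 + 28657 + 6765 + 377 + 144 + 34 + 8

111010: greatest Fibonacci not exceeding it is 75025, leaving 35985
35985: greatest Fibonacci not exceeding it is 28657, leaving 7328
7328: greatest Fibonacci not exceeding it is 6765, leaving 563
563: greatest Fibonacci not exceeding it is 377, leaving 186
186: greatest Fibonacci not exceeding it is 144, leaving 42
42: greatest Fibonacci not exceeding it is 34, leaving 8
8: greatest Fibonacci not exceeding it is 8, leaving 0
So 111010 = 75025 + 28657 + 6765 + 377 + 144 + 34 + 8, with no two terms consecutive in the sequence.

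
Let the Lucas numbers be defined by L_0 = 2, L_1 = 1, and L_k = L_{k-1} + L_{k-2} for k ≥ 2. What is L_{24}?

Iterating the recurrence up to L_{16} = 2207 and L_{15} = 1364:
L_{17} = L_{16} + L_{15} = 2207 + 1364 = 3571
L_{18} = L_{17} + L_{16} = 3571 + 2207 = 5778
L_{19} = L_{18} + L_{17} = 5778 + 3571 = 9349
L_{20} = L_{19} + L_{18} = 9349 + 5778 = 15127
L_{21} = L_{20} + L_{19} = 15127 + 9349 = 24476
L_{22} = L_{21} + L_{20} = 24476 + 15127 = 39603
L_{23} = L_{22} + L_{21} = 39603 + 24476 = 64079
L_{24} = L_{23} + L_{22} = 64079 + 39603 = 103682

103682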